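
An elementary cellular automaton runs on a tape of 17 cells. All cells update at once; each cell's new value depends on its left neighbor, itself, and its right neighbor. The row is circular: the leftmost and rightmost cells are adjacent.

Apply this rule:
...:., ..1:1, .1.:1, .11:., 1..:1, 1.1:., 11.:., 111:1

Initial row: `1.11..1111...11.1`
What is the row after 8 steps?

....11.11.1.1....
...1......1.11...
..111....11...1..
.1.1.1..1..1.111.
11.1.1111111..1.1
1..1..11111.111..
111111.111...1.11
11111...1.1.11..1

11111...1.1.11..1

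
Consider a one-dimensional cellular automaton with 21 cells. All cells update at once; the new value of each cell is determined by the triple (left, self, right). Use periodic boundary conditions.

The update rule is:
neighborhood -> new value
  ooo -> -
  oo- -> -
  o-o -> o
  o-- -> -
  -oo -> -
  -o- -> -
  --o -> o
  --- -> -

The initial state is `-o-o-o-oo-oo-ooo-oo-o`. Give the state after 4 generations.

generation 1: o-o-o-o--o--o---o--o-
generation 2: -o-o-o--o--o---o--o-o
generation 3: o-o-o--o--o---o--o-o-
generation 4: -o-o--o--o---o--o-o-o

-o-o--o--o---o--o-o-o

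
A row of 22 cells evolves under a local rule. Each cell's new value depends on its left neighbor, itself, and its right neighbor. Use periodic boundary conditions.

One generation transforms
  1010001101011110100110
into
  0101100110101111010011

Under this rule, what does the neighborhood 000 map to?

At position 4 the neighborhood is 000; the next row has 1 there.

1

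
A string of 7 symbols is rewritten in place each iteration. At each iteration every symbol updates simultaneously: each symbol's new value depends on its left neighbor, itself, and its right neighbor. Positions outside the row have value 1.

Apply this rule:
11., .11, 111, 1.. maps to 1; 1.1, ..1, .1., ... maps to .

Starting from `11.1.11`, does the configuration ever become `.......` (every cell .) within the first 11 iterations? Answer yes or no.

no

11...11
111..11
1111.11
1111.11  (fixed point — unchanged through iteration 11)
iteration 11 is 1111.11, still not uniform .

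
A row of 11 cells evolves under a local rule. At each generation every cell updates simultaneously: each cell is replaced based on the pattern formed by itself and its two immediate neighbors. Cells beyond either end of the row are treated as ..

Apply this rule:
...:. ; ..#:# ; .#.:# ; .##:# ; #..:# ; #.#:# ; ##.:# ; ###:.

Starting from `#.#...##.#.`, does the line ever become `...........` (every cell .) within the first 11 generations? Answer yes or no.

no

####.######
#..###....#
####.##..##
#..########
####......#
#..##....##
######..###
#....####.#
##..##..###
#########.#
#.......###
generation 11 is #.......###, still not uniform .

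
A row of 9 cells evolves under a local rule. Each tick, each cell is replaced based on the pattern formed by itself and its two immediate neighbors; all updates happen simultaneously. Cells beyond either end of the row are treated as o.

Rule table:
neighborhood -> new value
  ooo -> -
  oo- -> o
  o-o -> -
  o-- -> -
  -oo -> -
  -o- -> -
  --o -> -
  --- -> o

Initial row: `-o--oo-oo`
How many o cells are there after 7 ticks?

-----o---
-ooo---o-
---o-o---
-o-----o-
---ooo---
-o---o-o-
---o-----
count of o: 1

1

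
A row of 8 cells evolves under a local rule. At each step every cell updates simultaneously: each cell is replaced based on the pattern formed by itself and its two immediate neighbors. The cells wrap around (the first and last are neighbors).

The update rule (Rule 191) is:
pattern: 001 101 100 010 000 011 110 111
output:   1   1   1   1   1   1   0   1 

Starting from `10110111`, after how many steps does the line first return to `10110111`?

01101111
11011110
10111101
01111011
11110110
11101101
11011011
10110111

8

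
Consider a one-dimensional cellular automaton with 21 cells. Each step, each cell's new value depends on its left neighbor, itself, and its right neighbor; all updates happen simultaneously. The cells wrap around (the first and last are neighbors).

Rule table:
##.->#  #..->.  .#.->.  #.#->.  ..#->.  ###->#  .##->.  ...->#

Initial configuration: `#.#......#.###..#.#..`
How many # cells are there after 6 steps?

12

....####....##.......
###..###.##..#.######
###...##..#.....#####
###.#..#....###..####
###......##..##...###
###.####..#...#.#..##
count of #: 12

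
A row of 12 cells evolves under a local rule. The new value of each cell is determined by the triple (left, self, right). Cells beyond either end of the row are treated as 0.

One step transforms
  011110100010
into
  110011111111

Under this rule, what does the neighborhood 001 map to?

1

At position 0 the neighborhood is 001; the next row has 1 there.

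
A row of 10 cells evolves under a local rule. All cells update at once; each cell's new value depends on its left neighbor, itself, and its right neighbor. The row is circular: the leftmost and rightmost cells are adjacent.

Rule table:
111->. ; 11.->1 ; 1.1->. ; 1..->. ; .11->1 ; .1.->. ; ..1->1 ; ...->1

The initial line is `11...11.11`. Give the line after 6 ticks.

.1.1111.1.
1..1..1...
..1..1..11
.1..1..111
...1..11.1
.11..111..

.11..111..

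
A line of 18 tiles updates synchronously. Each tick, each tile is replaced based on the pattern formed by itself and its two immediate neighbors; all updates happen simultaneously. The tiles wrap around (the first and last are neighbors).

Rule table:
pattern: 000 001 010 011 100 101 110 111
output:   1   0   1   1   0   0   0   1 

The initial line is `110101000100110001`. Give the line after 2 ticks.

000101010100100101

100101010100100101
000101010100100101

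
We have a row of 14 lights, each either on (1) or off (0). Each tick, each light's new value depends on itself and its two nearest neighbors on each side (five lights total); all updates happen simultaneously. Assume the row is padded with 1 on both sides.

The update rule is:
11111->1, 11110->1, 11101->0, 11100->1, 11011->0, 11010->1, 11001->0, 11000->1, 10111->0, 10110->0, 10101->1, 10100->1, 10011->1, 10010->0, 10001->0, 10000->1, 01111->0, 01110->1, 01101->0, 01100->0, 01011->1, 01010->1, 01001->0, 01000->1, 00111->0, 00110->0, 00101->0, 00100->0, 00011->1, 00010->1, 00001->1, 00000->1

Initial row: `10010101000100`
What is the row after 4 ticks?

10001111101001
11010011011010
10110100000111
00001111111001

00001111111001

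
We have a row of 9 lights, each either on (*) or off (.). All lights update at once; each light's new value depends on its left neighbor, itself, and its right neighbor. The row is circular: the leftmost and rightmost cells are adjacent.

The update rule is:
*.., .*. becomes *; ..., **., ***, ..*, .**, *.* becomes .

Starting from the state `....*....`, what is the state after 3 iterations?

......**.

iteration 1: ....**...
iteration 2: ......*..
iteration 3: ......**.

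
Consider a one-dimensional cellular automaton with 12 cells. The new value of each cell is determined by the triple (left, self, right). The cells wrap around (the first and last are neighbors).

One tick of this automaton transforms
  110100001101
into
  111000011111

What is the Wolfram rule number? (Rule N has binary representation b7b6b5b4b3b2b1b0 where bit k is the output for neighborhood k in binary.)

position 0: 111 → 1  (bit 7 = 1)
position 1: 110 → 1  (bit 6 = 1)
position 2: 101 → 1  (bit 5 = 1)
position 4: 100 → 0  (bit 4 = 0)
position 8: 011 → 1  (bit 3 = 1)
position 3: 010 → 0  (bit 2 = 0)
position 7: 001 → 1  (bit 1 = 1)
position 5: 000 → 0  (bit 0 = 0)
bits b7..b0 = 11101010 = 234

234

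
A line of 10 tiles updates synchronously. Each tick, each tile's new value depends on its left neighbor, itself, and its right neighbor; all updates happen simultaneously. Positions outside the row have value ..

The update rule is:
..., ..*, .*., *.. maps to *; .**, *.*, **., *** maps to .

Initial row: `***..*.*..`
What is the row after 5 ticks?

...***.***
***.......
...*******
***.......  (repeats tick 2; period 2)
tick 5: ...*******

...*******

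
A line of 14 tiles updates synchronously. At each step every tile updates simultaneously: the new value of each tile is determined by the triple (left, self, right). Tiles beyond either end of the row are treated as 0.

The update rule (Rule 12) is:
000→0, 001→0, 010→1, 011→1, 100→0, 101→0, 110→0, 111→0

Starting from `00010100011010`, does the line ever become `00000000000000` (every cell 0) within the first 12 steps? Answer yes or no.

no

00010100010010
00010100010010  (fixed point — unchanged through step 12)
step 12 is 00010100010010, still not uniform 0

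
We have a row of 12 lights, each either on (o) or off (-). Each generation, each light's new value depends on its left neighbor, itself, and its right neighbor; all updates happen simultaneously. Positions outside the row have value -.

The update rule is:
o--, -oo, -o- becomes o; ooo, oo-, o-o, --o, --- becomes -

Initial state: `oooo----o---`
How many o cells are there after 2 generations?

6

o---o---oo--
oo--oo--o-o-
count of o: 6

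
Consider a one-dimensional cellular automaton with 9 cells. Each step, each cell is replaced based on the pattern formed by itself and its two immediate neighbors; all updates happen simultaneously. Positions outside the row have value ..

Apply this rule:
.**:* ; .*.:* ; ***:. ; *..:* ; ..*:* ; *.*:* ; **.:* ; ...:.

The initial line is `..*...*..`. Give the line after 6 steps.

*..***..*

step 1: .***.***.
step 2: **.***.**
step 3: ****.****
step 4: *..***..*
step 5: ****.****  (repeats step 3; period 2)
step 6: *..***..*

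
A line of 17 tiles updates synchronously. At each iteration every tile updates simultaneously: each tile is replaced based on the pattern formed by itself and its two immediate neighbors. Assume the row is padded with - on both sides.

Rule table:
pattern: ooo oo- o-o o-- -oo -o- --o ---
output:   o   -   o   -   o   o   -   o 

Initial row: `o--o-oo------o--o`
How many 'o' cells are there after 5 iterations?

o--ooo--oooo-o--o
o--oo---ooo-oo--o
o--o--o-oo-oo---o
o--o--ooo-oo--o-o
o--o--oo-oo---ooo
count of o: 9

9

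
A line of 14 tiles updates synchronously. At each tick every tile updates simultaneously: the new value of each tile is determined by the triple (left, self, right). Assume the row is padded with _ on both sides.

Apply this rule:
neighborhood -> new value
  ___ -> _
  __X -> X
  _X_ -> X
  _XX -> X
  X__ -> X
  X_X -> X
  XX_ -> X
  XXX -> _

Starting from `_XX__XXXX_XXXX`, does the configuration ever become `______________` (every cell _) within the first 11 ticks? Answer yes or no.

no

XXXXXX__XXX__X
X____XXXX_XXXX
XX__XX__XXX__X
XXXXXXXXX_XXXX
X_______XXX__X
XX_____XX_XXXX
XXX___XXXXX__X
X_XX_XX___XXXX
XXXXXXXX_XX__X
X______XXXXXXX
XX____XX_____X
tick 11 is XX____XX_____X, still not uniform _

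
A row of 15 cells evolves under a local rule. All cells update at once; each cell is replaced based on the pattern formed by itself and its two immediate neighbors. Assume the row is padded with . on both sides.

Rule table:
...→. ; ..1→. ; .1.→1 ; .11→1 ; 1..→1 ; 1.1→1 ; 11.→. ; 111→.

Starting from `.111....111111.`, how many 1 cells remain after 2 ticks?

tick 1: .1..1...1.....1
tick 2: .11.11..11....1
count of 1: 7

7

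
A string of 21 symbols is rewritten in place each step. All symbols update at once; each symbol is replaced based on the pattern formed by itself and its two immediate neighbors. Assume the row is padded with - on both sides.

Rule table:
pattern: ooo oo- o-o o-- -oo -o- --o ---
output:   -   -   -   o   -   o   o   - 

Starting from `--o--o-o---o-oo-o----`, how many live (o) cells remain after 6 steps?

5

step 1: -ooooo-oo-oo----oo---
step 2: o-----------o--o--o--
step 3: oo---------ooooooooo-
step 4: --o-------o---------o
step 5: -ooo-----ooo-------oo
step 6: o---o---o---o-----o--
count of o: 5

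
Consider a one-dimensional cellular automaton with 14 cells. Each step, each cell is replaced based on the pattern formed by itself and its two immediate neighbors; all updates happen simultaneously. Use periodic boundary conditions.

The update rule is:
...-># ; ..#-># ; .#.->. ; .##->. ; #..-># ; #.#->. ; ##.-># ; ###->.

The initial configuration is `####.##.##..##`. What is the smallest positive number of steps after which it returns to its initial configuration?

28

step 1: ...#..#..###..
step 2: ###.##.##..###
step 3: ..#..#..###...
step 4: ##.##.##..####
step 5: .#..#..###....
step 6: #.##.##..#####
step 7: #..#..###.....
step 8: .##.##..######
step 9: ..#..###.....#
step 10: ##.##..######.
step 11: .#..###.....#.
step 12: #.##..######.#
step 13: #..###.....#..
step 14: .##..######.##
step 15: ..###.....#..#
step 16: ##..######.##.
step 17: .###.....#..#.
step 18: #..######.##.#
step 19: ###.....#..#..
step 20: ..######.##.##
step 21: ##.....#..#..#
step 22: .######.##.##.
step 23: #.....#..#..##
step 24: ######.##.##..
step 25: .....#..#..###
step 26: #####.##.##..#
step 27: ....#..#..###.
step 28: ####.##.##..##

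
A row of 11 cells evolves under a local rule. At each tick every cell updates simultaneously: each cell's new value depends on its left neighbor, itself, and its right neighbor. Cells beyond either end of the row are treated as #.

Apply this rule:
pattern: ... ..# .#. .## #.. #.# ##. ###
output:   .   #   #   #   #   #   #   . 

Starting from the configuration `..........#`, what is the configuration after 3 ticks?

.##....####

tick 1: #........##
tick 2: ##......##.
tick 3: .##....####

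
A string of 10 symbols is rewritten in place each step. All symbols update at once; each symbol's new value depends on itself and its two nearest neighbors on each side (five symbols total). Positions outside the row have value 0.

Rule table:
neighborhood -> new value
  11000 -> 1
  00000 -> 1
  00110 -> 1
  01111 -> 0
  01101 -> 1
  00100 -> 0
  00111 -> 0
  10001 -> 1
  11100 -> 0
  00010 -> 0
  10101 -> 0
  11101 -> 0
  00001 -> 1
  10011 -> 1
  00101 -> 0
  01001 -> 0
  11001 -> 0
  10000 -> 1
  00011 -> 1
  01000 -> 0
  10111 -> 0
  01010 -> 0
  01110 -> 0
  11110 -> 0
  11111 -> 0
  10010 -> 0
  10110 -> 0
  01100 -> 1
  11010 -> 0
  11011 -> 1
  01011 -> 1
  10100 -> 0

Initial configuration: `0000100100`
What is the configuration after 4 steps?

0001111111

step 1: 1110000001
step 2: 0001111100
step 3: 1110000011
step 4: 0001111111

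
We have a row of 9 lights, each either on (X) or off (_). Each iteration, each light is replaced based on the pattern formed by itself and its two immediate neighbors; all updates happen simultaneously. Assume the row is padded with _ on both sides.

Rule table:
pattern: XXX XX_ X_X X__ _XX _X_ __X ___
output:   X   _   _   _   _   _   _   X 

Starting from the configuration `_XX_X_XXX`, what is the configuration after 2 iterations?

_______X_
XXXXXX___

XXXXXX___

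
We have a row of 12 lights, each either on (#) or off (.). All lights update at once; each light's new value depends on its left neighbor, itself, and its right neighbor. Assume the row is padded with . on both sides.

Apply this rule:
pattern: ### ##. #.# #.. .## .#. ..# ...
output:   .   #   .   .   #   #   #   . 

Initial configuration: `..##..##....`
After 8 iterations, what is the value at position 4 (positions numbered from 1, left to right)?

iteration 1: .###.###....
iteration 2: ##.#.#.#....
iteration 3: ##.#.#.#....  (fixed point — unchanged through iteration 8)
position 4 holds #

#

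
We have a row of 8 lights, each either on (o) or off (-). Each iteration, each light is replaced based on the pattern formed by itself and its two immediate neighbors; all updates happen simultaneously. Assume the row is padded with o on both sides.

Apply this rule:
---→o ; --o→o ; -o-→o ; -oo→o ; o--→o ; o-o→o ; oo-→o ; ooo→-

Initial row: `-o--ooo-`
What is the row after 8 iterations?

iteration 1: ooooo-oo
iteration 2: ----ooo-
iteration 3: ooooo-oo  (repeats iteration 1; period 2)
iteration 8: ----ooo-

----ooo-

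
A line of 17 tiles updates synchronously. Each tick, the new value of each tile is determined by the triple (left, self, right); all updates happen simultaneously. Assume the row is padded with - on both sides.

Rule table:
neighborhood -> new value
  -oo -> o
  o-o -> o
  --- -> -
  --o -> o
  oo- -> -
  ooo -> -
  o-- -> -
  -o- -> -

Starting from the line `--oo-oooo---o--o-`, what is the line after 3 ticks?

o-oo-----o--o----

-oo-oo-----o--o--
oo-oo-----o--o---
o-oo-----o--o----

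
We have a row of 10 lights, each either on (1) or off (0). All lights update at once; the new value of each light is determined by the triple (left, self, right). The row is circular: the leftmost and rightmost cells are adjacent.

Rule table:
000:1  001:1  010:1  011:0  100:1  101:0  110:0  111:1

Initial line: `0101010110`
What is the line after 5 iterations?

0000001100

1101010001
1001011110
1111001100
0110110011
0000001100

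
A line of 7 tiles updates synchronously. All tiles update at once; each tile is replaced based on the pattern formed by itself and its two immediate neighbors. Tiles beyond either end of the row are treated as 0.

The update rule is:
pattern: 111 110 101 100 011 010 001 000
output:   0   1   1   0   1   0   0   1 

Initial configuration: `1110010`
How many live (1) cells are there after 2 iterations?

iteration 1: 1010000
iteration 2: 0100111
count of 1: 4

4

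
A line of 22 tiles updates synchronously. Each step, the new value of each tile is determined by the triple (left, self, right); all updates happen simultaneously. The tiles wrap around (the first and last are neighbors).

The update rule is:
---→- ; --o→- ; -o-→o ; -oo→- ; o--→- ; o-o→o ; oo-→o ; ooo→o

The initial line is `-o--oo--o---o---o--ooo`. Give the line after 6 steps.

oo---o--o---o---o---oo
oo---o--o---o---o----o
oo---o--o---o---o-----
-o---o--o---o---o-----
-o---o--o---o---o-----  (fixed point — unchanged through step 6)

-o---o--o---o---o-----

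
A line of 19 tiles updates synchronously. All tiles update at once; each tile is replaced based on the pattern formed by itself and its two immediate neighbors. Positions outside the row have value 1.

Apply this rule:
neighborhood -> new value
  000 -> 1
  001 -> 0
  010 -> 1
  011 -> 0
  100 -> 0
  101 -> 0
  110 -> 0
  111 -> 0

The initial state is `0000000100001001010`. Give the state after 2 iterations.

0000000100001001010

iteration 1: 0111110101101001010
iteration 2: 0000000100001001010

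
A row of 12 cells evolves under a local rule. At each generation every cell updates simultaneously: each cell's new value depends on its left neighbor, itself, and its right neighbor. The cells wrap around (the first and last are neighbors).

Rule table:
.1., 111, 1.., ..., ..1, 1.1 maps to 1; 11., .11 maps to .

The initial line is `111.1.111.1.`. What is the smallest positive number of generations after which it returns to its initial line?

.1.111.1.111
111.1.111.1.

2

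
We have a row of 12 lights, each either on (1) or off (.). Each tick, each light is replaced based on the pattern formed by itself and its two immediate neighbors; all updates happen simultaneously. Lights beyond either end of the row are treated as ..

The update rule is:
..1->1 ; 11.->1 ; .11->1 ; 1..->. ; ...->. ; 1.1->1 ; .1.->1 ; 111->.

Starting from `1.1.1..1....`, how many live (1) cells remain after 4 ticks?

6

11111.11....
1...1111....
1..11..1....
1.111.11....
count of 1: 6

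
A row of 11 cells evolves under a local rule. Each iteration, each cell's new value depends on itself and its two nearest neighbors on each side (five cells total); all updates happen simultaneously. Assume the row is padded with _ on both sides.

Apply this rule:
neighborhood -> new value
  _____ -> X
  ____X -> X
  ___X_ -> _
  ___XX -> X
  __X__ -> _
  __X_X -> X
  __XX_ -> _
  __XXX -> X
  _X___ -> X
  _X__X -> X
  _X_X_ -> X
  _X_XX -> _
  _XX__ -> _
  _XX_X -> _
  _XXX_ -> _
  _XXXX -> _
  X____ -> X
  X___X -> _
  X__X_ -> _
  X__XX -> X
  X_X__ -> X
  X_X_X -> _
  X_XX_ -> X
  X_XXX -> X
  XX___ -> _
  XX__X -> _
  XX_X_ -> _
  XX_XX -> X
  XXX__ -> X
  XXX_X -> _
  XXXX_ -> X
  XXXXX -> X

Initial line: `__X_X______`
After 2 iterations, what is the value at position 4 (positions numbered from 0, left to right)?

X_XXXXXXXXX
X_X_XXXXXXX
position 4 holds X

X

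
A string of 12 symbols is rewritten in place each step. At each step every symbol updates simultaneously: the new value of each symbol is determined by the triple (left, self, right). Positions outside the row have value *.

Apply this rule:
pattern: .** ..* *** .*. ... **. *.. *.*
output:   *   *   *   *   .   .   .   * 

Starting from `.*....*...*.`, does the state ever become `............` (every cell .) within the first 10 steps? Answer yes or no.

**...**..***
*...**..****
...**..*****
..**..******
.**..*******
**..********
*..*********
..**********
.***********
************
step 10 is ************, still not uniform .

no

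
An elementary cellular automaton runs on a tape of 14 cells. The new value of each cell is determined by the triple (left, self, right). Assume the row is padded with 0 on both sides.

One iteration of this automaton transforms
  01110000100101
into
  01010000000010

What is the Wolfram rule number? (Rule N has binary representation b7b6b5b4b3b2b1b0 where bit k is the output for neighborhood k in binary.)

104

position 2: 111 → 0  (bit 7 = 0)
position 3: 110 → 1  (bit 6 = 1)
position 12: 101 → 1  (bit 5 = 1)
position 4: 100 → 0  (bit 4 = 0)
position 1: 011 → 1  (bit 3 = 1)
position 8: 010 → 0  (bit 2 = 0)
position 0: 001 → 0  (bit 1 = 0)
position 5: 000 → 0  (bit 0 = 0)
bits b7..b0 = 01101000 = 104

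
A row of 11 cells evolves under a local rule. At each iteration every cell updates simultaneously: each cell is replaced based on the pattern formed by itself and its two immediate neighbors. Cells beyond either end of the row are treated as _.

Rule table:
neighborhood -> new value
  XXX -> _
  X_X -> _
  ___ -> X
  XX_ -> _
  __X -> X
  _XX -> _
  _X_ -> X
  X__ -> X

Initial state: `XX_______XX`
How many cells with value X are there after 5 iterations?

iteration 1: __XXXXXXX__
iteration 2: XX_______XX  (repeats iteration 0; period 2)
iteration 5: __XXXXXXX__
count of X: 7

7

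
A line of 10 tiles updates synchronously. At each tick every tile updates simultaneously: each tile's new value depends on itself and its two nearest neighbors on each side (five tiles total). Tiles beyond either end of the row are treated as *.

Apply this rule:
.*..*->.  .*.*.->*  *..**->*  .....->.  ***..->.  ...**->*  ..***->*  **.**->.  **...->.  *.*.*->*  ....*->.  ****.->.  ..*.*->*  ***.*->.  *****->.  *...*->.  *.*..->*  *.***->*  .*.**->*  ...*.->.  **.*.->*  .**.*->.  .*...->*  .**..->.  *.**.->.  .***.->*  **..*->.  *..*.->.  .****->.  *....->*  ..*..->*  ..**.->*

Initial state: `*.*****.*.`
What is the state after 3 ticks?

..*....***
..***.**..
.***.....*

.***.....*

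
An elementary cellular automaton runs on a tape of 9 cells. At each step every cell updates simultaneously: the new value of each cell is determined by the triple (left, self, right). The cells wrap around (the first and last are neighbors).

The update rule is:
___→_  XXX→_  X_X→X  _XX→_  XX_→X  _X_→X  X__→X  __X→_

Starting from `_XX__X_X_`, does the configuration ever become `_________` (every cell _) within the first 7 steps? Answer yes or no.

step 1: __XX_XXXX
step 2: X__XX___X
step 3: XX__XX___
step 4: _XX__XX__
step 5: __XX__XX_
step 6: ___XX__XX
step 7: X___XX__X
step 7 is X___XX__X, still not uniform _

no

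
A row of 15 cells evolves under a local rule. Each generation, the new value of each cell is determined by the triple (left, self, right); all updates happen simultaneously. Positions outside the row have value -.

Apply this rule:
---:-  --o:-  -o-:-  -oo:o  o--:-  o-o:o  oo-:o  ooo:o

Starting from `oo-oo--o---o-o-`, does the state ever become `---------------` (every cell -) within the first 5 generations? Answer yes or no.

ooooo-------o--
ooooo----------
ooooo----------  (fixed point — unchanged through generation 5)
generation 5 is ooooo----------, still not uniform -

no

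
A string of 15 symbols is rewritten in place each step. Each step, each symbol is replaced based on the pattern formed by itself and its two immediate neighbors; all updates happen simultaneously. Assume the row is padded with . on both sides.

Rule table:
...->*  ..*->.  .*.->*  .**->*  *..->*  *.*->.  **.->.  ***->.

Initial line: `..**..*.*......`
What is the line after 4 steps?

*.*.*.*.*......

step 1: *.*.*.*.*******
step 2: *.*.*.*.*......
step 3: *.*.*.*.*******  (repeats step 1; period 2)
step 4: *.*.*.*.*......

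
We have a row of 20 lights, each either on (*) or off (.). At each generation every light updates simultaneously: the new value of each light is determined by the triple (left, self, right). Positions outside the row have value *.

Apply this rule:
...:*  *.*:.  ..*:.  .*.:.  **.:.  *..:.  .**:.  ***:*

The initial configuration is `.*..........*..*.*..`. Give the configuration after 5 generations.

generation 1: ...********.........
generation 2: .*..******..*******.
generation 3: .....****....*****..
generation 4: .***..**..**..***...
generation 5: ..*............*..*.

..*............*..*.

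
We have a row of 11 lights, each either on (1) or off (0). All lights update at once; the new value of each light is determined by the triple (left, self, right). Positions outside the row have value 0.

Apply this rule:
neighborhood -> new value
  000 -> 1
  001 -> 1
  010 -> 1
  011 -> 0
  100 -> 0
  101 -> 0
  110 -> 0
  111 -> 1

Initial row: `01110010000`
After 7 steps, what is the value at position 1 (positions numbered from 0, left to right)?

0

step 1: 10100110111
step 2: 10101000010
step 3: 10101011110
step 4: 10101001100
step 5: 10101010001
step 6: 10101010111
step 7: 10101010010
position 1 holds 0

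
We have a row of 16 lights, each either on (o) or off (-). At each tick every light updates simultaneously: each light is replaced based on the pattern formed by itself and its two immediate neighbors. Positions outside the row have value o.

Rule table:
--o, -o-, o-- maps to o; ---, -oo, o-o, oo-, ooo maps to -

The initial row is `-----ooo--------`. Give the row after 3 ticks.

-o--------o--oo-

o---o---o------o
-o-ooo-ooo----o-
-o--------o--oo-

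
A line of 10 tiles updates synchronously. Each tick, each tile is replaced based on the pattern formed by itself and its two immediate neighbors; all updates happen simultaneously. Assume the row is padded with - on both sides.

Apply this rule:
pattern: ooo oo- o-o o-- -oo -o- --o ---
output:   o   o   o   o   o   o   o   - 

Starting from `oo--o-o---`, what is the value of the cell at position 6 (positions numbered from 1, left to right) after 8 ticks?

tick 1: oooooooo--
tick 2: ooooooooo-
tick 3: oooooooooo
tick 4: oooooooooo  (fixed point — unchanged through tick 8)
position 6 holds o

o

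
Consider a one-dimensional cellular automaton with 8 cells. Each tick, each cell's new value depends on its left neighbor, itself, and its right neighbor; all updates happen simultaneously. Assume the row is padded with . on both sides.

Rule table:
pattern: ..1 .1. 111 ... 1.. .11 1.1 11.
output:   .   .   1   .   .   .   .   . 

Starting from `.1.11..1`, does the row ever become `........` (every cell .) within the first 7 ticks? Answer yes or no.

........
all cells are . at tick 1

yes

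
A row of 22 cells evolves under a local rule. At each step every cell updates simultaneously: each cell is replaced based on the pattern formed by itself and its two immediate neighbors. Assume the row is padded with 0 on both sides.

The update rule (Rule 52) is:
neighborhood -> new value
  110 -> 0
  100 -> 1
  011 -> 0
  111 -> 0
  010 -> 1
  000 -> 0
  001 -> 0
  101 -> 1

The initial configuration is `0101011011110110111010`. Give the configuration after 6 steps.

step 1: 0111100100001001000111
step 2: 0000010110001101100000
step 3: 0000011001000010010000
step 4: 0000000101100011011000
step 5: 0000000110010000100100
step 6: 0000000001011000110110

0000000001011000110110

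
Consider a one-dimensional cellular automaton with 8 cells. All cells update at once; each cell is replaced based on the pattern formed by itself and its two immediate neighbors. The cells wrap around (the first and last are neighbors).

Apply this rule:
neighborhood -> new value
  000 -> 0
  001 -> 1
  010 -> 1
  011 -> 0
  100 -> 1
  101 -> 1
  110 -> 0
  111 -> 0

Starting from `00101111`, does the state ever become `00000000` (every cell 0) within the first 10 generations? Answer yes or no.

generation 1: 11110000
generation 2: 00001001
generation 3: 10011111
generation 4: 01100000
generation 5: 10010000
generation 6: 11111001
generation 7: 00000110
generation 8: 00001001  (repeats generation 2; period 6)
generation 10: 01100000
generation 10 is 01100000, still not uniform 0

no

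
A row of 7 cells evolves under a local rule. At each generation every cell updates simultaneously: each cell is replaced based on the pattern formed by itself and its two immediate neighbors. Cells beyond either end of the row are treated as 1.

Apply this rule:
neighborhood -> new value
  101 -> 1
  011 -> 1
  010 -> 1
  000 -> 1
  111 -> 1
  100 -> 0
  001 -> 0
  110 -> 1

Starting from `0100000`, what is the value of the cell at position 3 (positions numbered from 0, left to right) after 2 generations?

1101110
1111111
position 3 holds 1

1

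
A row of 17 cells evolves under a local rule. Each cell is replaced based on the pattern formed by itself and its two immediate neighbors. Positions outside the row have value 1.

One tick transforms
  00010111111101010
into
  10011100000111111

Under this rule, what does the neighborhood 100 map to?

At position 0 the neighborhood is 100; the next row has 1 there.

1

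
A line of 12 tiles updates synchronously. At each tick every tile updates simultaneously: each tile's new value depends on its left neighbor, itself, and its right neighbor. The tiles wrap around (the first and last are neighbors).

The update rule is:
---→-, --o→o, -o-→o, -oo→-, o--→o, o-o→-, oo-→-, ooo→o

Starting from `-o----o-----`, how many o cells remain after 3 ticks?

6

ooo--ooo----
-o-oo-o-o--o
-o----o-oooo
count of o: 6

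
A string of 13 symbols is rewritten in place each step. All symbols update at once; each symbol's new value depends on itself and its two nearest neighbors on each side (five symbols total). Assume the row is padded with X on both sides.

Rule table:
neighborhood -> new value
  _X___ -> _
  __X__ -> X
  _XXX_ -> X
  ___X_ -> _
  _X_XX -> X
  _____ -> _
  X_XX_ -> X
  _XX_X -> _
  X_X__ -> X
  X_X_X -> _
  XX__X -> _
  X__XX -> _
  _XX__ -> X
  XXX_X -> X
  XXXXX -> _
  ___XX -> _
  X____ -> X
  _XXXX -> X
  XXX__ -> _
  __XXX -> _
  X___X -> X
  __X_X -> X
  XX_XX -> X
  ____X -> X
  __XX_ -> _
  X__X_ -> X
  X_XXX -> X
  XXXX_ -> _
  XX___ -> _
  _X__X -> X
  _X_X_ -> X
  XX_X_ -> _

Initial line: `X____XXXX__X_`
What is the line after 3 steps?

step 1: __XX__X___XXX
step 2: ___X_XX_X__X_
step 3: _X_XXX__XXXXX

_X_XXX__XXXXX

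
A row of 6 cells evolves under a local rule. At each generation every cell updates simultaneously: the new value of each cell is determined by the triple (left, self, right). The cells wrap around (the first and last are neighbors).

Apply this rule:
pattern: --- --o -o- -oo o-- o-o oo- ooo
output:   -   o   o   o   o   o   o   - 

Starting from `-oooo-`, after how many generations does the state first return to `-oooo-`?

2

generation 1: oo--oo
generation 2: -oooo-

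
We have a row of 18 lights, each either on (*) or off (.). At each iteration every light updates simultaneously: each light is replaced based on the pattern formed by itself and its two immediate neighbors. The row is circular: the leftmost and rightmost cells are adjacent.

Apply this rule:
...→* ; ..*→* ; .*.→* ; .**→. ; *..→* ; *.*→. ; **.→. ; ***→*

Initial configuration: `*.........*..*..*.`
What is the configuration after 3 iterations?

*.*************.**

*****************.
.***************..
*.*************.**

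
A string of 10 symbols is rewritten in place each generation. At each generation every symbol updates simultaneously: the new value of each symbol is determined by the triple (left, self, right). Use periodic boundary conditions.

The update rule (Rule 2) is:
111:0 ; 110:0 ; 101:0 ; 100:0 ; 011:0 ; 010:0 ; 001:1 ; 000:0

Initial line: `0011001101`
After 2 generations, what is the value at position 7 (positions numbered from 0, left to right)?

0100010000
1000100000
position 7 holds 0

0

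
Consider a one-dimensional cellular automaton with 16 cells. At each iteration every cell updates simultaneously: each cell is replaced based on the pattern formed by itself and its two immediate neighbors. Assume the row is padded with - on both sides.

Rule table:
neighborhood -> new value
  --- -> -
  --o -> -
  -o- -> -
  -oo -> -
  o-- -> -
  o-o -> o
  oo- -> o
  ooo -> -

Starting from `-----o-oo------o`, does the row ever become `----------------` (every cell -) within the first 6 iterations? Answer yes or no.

yes

------o-o-------
-------o--------
----------------
all cells are - at iteration 3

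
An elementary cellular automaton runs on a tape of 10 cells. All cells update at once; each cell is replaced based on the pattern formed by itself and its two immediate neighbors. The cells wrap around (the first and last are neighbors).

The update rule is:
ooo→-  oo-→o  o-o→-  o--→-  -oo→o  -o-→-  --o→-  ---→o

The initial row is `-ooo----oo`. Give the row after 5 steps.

-o-o-oo-oo
-----oo-oo
-ooo-oo-oo
-o-o-oo-oo  (repeats step 1; period 3)
step 5: -----oo-oo

-----oo-oo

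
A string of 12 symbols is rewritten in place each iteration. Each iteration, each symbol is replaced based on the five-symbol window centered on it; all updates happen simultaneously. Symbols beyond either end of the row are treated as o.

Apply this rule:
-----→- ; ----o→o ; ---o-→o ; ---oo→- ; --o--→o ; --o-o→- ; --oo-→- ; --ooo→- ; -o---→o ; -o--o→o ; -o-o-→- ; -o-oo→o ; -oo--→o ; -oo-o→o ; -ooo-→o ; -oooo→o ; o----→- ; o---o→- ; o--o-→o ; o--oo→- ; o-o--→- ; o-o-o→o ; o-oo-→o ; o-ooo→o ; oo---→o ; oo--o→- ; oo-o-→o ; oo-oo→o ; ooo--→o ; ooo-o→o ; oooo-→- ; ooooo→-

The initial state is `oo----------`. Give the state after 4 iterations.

o---oo-o--o-

-oo-------o-
oooo----oo-o
---oo-o--ooo
o---oo-o--o-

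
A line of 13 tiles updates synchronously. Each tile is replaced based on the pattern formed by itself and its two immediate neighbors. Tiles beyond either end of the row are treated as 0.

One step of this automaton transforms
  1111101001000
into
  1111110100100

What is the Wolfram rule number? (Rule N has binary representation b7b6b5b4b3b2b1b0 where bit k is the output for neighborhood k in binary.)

position 1: 111 → 1  (bit 7 = 1)
position 4: 110 → 1  (bit 6 = 1)
position 5: 101 → 1  (bit 5 = 1)
position 7: 100 → 1  (bit 4 = 1)
position 0: 011 → 1  (bit 3 = 1)
position 6: 010 → 0  (bit 2 = 0)
position 8: 001 → 0  (bit 1 = 0)
position 11: 000 → 0  (bit 0 = 0)
bits b7..b0 = 11111000 = 248

248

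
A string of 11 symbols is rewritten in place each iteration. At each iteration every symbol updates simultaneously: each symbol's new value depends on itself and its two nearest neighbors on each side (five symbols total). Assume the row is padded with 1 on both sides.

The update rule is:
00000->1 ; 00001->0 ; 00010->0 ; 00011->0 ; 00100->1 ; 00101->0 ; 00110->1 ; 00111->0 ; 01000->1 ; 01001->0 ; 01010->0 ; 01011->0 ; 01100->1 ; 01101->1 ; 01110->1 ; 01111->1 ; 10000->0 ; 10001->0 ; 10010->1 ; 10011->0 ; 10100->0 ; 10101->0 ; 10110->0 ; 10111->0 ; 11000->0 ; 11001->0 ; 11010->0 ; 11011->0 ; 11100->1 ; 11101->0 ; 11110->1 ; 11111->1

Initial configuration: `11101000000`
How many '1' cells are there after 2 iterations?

3

iteration 1: 11000101100
iteration 2: 11000000100
count of 1: 3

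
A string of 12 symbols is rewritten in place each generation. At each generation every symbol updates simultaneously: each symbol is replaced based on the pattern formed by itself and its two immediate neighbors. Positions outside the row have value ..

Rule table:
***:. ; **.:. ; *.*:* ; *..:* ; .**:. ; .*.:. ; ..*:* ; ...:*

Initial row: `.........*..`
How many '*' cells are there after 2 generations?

1

*********.**
.........*..
count of *: 1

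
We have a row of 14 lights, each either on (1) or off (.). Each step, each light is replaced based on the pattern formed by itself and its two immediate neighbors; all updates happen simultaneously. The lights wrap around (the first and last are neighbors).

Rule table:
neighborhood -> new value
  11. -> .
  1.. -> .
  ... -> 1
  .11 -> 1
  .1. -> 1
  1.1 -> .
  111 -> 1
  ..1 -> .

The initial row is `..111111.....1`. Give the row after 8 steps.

..1..1.1.1.1.1

step 1: ..11111..111.1
step 2: ..1111...11..1
step 3: ..111..1.1...1
step 4: ..11...1.1.1.1
step 5: ..1..1.1.1.1.1
step 6: ..1..1.1.1.1.1  (fixed point — unchanged through step 8)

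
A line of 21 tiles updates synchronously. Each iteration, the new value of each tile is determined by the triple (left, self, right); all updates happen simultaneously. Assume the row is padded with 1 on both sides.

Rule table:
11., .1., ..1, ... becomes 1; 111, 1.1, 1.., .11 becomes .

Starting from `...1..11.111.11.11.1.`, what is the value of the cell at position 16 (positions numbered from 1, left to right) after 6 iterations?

.

.111.1.1...1..1..1.1.
...1.1.1.111.11.11.1.
.111.1.1...1..1..1.1.  (repeats iteration 1; period 2)
iteration 6: ...1.1.1.111.11.11.1.
position 16 holds .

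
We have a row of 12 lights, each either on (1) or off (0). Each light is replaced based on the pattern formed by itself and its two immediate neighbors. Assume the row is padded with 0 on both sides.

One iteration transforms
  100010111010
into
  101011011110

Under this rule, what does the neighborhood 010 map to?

At position 0 the neighborhood is 010; the next row has 1 there.

1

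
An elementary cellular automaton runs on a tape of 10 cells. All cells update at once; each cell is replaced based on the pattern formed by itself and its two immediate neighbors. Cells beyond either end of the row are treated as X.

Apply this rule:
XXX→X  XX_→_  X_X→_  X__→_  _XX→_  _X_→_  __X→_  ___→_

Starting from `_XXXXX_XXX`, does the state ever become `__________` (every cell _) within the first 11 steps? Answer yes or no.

yes

__XXX___XX
___X_____X
__________
all cells are _ at step 3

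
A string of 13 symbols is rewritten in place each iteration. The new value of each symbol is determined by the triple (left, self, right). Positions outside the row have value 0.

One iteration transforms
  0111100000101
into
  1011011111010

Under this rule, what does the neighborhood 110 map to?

0

At position 4 the neighborhood is 110; the next row has 0 there.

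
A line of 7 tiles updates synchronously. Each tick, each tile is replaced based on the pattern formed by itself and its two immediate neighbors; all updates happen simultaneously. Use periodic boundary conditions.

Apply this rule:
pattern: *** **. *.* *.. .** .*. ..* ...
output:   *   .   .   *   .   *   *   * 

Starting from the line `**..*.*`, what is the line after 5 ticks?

***..*.

*.***..
*..*.**
.***..*
..*.***
***..*.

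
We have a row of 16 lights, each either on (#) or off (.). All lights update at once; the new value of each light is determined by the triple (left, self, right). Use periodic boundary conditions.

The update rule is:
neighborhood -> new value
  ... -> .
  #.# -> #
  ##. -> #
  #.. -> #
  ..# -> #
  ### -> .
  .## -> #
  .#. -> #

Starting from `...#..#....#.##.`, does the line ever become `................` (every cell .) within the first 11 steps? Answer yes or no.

yes

step 1: ..######..######
step 2: ###....####....#
step 3: ..##..##..##..##
step 4: ################
step 5: ................
all cells are . at step 5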